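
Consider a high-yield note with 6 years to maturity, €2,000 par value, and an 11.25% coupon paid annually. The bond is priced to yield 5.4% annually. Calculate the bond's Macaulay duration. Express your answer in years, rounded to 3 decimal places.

Periodic yield y = 0.054. Discount each cash flow and weight by its year:
  t   CF        PV=CF/(1+0.054)^t    t·PV
  1       225.00       213.4725       213.4725
  2       225.00       202.5356       405.0711
  3       225.00       192.1590       576.4769
  4       225.00       182.3140       729.2561
  5       225.00       172.9735       864.8673
  6     2,225.00     1,622.8798     9,737.2787
  Σ                  2,586.3343    12,526.4226
Price P = Σ PV = 2,586.3343.
Macaulay duration = Σ(t·PV) / P = 12,526.4226 / 2,586.3343 = 4.84331 years.

4.843 years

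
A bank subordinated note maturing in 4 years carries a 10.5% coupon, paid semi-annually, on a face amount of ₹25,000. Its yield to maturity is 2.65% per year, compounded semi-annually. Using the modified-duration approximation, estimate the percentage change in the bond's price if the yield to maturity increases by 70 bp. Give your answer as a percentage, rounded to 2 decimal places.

-2.39%

Periodic yield y = 0.01325. Modified duration first:
  t   CF        PV=CF/(1+0.01325)^t    t·PV
  1     1,312.50     1,295.3368     1,295.3368
  2     1,312.50     1,278.3980     2,556.7960
  3     1,312.50     1,261.6807     3,785.0422
  4     1,312.50     1,245.1821     4,980.7283
  5     1,312.50     1,228.8992     6,144.4958
  6     1,312.50     1,212.8292     7,276.9751
  7     1,312.50     1,196.9693     8,378.7854
  8    26,312.50    23,682.5910   189,460.7276
  Σ                 32,401.8863   223,878.8873
P = 32,401.8863; D_Mac = 6.90944 half-year periods = 3.45472 yrs; D_mod = 3.45472/(1+0.01325) = 3.40954 yrs.
ΔP/P ≈ -D_mod · Δy = -3.40954 × (+0.007) = -0.023867 = -2.3867%.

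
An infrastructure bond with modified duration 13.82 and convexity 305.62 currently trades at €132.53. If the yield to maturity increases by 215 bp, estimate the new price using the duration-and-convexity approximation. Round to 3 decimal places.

€102.513

Duration effect: -D_mod·Δy = -13.82 × (+0.0215) = -0.297130
Convexity effect: ½·C·(Δy)² = 0.5 × 305.62 × (0.0215)² = +0.0706364225
ΔP/P ≈ -0.297130 + 0.0706364225 = -0.2264935775
New price ≈ 132.53 × (1 - 0.2264935775) = 102.512806173925.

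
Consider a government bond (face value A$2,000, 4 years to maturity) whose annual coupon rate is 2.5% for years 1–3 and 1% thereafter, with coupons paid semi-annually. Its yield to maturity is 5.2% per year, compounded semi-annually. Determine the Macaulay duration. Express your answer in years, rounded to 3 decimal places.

Periodic yield y = 0.026. Discount each cash flow and weight by its period:
  t   CF        PV=CF/(1+0.026)^t    t·PV
  1        25.00        24.3665        24.3665
  2        25.00        23.7490        47.4980
  3        25.00        23.1472        69.4415
  4        25.00        22.5606        90.2424
  5        25.00        21.9889       109.9444
  6        25.00        21.4317       128.5900
  7        10.00         8.3554        58.4880
  8     2,010.00     1,636.8812    13,095.0499
  Σ                  1,782.4804    13,623.6206
Price P = Σ PV = 1,782.4804.
Macaulay duration = Σ(t·PV) / P = 13,623.6206 / 1,782.4804 = 7.64307 half-year periods.
In years: 7.64307 / 2 = 3.82153 years.

3.822 years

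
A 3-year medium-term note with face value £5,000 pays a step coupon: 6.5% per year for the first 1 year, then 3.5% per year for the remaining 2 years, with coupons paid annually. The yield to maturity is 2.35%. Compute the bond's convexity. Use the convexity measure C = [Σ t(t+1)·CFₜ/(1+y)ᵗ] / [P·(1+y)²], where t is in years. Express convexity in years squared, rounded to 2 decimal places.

10.70

With y = 0.0235:
  t   CF        PV=CF/(1+0.0235)^t    t·PV        t(t+1)·PV
  1       325.00       317.5379       317.5379         635.0757
  2       175.00       167.0561       334.1122       1,002.3366
  3     5,175.00     4,826.6612    14,479.9835      57,919.9341
  Σ                  5,311.2551    15,131.6336      59,557.3465
P = 5,311.2551.
Convexity = Σ t(t+1)·PV / [P·(1+y)²] = 59,557.3465 / (5,311.2551 × 1.047552) = 10.70440.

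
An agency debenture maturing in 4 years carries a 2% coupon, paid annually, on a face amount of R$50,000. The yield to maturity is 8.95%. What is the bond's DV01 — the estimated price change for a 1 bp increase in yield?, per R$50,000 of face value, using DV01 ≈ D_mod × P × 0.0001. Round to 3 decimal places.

Periodic yield y = 0.0895.
  t   CF        PV=CF/(1+0.0895)^t    t·PV
  1     1,000.00       917.8522       917.8522
  2     1,000.00       842.4527     1,684.9054
  3     1,000.00       773.2471     2,319.7413
  4    51,000.00    36,196.0549   144,784.2194
  Σ                 38,729.6069   149,706.7184
P = 38,729.6069; D_Mac = 3.86543 yrs; D_mod = 3.54790 yrs.
DV01 ≈ 3.54790 × 38,729.6069 × 0.0001 = 13.740864.

R$13.741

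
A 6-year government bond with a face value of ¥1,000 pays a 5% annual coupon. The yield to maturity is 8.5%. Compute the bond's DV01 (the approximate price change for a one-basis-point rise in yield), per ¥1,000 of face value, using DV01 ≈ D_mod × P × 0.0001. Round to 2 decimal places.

¥0.41

Periodic yield y = 0.085.
  t   CF        PV=CF/(1+0.085)^t    t·PV
  1        50.00        46.0829        46.0829
  2        50.00        42.4728        84.9455
  3        50.00        39.1454       117.4362
  4        50.00        36.0787       144.3149
  5        50.00        33.2523       166.2614
  6     1,050.00       643.5923     3,861.5541
  Σ                    840.6244     4,420.5950
P = 840.6244; D_Mac = 5.25870 yrs; D_mod = 4.84673 yrs.
DV01 ≈ 4.84673 × 840.6244 × 0.0001 = 0.407428.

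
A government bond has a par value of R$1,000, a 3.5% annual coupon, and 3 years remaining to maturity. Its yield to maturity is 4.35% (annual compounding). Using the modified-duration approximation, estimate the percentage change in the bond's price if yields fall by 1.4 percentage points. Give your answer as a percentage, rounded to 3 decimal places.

+3.889%

Periodic yield y = 0.0435. Modified duration first:
  t   CF        PV=CF/(1+0.0435)^t    t·PV
  1        35.00        33.5410        33.5410
  2        35.00        32.1428        64.2855
  3     1,035.00       910.8838     2,732.6515
  Σ                    976.5675     2,830.4780
P = 976.5675; D_Mac = 2.89839 yrs; D_mod = 2.89839/(1+0.0435) = 2.77757 yrs.
ΔP/P ≈ -D_mod · Δy = -2.77757 × (-0.014) = +0.038886 = +3.8886%.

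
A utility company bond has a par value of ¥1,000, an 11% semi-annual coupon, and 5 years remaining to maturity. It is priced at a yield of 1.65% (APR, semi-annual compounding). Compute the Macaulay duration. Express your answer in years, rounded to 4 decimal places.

4.1700 years

Periodic yield y = 0.00825. Discount each cash flow and weight by its period:
  t   CF        PV=CF/(1+0.00825)^t    t·PV
  1        55.00        54.5500        54.5500
  2        55.00        54.1036       108.2072
  3        55.00        53.6609       160.9827
  4        55.00        53.2218       212.8873
  5        55.00        52.7863       263.9317
  6        55.00        52.3544       314.1265
  7        55.00        51.9260       363.4822
  8        55.00        51.5011       412.0091
  9        55.00        51.0797       459.7176
  10    1,055.00       971.7849     9,717.8491
  Σ                  1,446.9689    12,067.7434
Price P = Σ PV = 1,446.9689.
Macaulay duration = Σ(t·PV) / P = 12,067.7434 / 1,446.9689 = 8.34002 half-year periods.
In years: 8.34002 / 2 = 4.17001 years.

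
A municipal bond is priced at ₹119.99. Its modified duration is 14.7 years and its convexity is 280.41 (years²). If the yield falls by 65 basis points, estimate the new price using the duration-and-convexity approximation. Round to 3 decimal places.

₹132.166

Duration effect: -D_mod·Δy = -14.7 × (-0.0065) = +0.095550
Convexity effect: ½·C·(Δy)² = 0.5 × 280.41 × (-0.0065)² = +0.00592366125
ΔP/P ≈ +0.095550 + 0.00592366125 = +0.10147366125
New price ≈ 119.99 × (1 + 0.10147366125) = 132.1658246133875.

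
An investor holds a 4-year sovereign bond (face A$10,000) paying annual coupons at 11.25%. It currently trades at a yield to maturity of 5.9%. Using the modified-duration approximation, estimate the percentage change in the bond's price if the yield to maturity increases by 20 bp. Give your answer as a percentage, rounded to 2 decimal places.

Periodic yield y = 0.059. Modified duration first:
  t   CF        PV=CF/(1+0.059)^t    t·PV
  1     1,125.00     1,062.3229     1,062.3229
  2     1,125.00     1,003.1378     2,006.2756
  3     1,125.00       947.2501     2,841.7502
  4    11,125.00     8,845.3736    35,381.4943
  Σ                 11,858.0844    41,291.8430
P = 11,858.0844; D_Mac = 3.48217 yrs; D_mod = 3.48217/(1+0.059) = 3.28817 yrs.
ΔP/P ≈ -D_mod · Δy = -3.28817 × (+0.002) = -0.006576 = -0.6576%.

-0.66%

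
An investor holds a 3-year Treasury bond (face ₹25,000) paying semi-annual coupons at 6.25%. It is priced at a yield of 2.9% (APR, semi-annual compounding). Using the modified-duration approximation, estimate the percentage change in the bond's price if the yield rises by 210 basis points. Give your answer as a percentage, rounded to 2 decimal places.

Periodic yield y = 0.0145. Modified duration first:
  t   CF        PV=CF/(1+0.0145)^t    t·PV
  1       781.25       770.0838       770.0838
  2       781.25       759.0772     1,518.1543
  3       781.25       748.2279     2,244.6836
  4       781.25       737.5336     2,950.1345
  5       781.25       726.9922     3,634.9612
  6    25,781.25    23,647.8500   141,887.1000
  Σ                 27,389.7647   153,005.1174
P = 27,389.7647; D_Mac = 5.58622 half-year periods = 2.79311 yrs; D_mod = 2.79311/(1+0.0145) = 2.75319 yrs.
ΔP/P ≈ -D_mod · Δy = -2.75319 × (+0.021) = -0.057817 = -5.7817%.

-5.78%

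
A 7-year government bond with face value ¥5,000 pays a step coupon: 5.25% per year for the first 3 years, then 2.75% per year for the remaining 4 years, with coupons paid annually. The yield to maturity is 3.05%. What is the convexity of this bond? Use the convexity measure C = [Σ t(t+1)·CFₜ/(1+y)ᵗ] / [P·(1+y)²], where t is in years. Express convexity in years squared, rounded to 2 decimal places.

44.54

With y = 0.0305:
  t   CF        PV=CF/(1+0.0305)^t    t·PV        t(t+1)·PV
  1       262.50       254.7307       254.7307         509.4614
  2       262.50       247.1914       494.3828       1,483.1483
  3       262.50       239.8752       719.6255       2,878.5022
  4       137.50       121.9300       487.7202       2,438.6008
  5       137.50       118.3212       591.6062       3,549.6372
  6       137.50       114.8193       688.9155       4,822.4087
  7     5,137.50     4,163.0906    29,141.6342     233,133.0734
  Σ                  5,259.9584    32,378.6151     248,814.8320
P = 5,259.9584.
Convexity = Σ t(t+1)·PV / [P·(1+y)²] = 248,814.8320 / (5,259.9584 × 1.061930) = 44.54490.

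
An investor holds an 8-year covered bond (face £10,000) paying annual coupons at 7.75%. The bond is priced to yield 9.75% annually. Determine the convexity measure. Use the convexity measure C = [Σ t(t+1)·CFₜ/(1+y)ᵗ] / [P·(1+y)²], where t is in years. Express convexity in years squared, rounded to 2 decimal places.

With y = 0.0975:
  t   CF        PV=CF/(1+0.0975)^t    t·PV        t(t+1)·PV
  1       775.00       706.1503       706.1503       1,412.3007
  2       775.00       643.4172     1,286.8343       3,860.5030
  3       775.00       586.2571     1,758.7713       7,035.0852
  4       775.00       534.1750     2,136.7001      10,683.5007
  5       775.00       486.7198     2,433.5992      14,601.5955
  6       775.00       443.4805     2,660.8830      18,626.1810
  7       775.00       404.0825     2,828.5772      22,628.6178
  8    10,775.00     5,118.9519    40,951.6151     368,564.5358
  Σ                  8,923.2343    54,763.1307     447,412.3197
P = 8,923.2343.
Convexity = Σ t(t+1)·PV / [P·(1+y)²] = 447,412.3197 / (8,923.2343 × 1.204506) = 41.62714.

41.63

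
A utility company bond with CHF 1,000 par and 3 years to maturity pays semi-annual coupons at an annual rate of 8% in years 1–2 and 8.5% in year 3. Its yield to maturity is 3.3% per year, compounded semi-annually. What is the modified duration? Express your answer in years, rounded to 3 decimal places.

2.701 years

Periodic yield y = 0.0165. First find Macaulay duration:
  t   CF        PV=CF/(1+0.0165)^t    t·PV
  1        40.00        39.3507        39.3507
  2        40.00        38.7120        77.4239
  3        40.00        38.0836       114.2508
  4        40.00        37.4654       149.8616
  5        42.50        39.1608       195.8042
  6     1,042.50       944.9999     5,669.9994
  Σ                  1,137.7724     6,246.6907
P = 1,137.7724; Macaulay duration = 6,246.6907 / 1,137.7724 = 5.49028 half-year periods = 2.74514 years.
Modified duration = D_Mac / (1 + y) = 2.74514 / 1.0165 = 2.70058 years.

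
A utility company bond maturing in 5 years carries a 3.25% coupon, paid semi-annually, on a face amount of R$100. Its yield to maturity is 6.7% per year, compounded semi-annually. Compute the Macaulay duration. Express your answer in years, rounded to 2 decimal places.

Periodic yield y = 0.0335. Discount each cash flow and weight by its period:
  t   CF        PV=CF/(1+0.0335)^t    t·PV
  1        1.625         1.5723         1.5723
  2        1.625         1.5214         3.0427
  3        1.625         1.4720         4.4161
  4        1.625         1.4243         5.6973
  5        1.625         1.3782         6.8908
  6        1.625         1.3335         8.0010
  7        1.625         1.2903         9.0319
  8        1.625         1.2484         9.9876
  9        1.625         1.2080        10.8718
  10     101.625        73.0964       730.9636
  Σ                     85.5448       790.4751
Price P = Σ PV = 85.5448.
Macaulay duration = Σ(t·PV) / P = 790.4751 / 85.5448 = 9.24048 half-year periods.
In years: 9.24048 / 2 = 4.62024 years.

4.62 years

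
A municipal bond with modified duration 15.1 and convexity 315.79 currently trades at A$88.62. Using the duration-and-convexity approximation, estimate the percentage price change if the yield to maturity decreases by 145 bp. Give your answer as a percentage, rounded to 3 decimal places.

+25.215%

Duration effect: -D_mod·Δy = -15.1 × (-0.0145) = +0.218950
Convexity effect: ½·C·(Δy)² = 0.5 × 315.79 × (-0.0145)² = +0.03319742375
ΔP/P ≈ +0.218950 + 0.03319742375 = +0.25214742375
= +25.214742375%.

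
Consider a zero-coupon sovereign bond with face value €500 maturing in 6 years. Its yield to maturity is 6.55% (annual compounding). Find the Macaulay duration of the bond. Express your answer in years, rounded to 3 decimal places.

A zero-coupon bond has a single cash flow at maturity, so its Macaulay duration equals its maturity: 6 years.

6.000 years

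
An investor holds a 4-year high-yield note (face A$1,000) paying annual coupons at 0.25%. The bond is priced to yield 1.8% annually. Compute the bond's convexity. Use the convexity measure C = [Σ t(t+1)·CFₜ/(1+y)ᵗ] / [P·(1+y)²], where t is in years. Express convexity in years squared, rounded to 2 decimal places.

19.20

With y = 0.018:
  t   CF        PV=CF/(1+0.018)^t    t·PV        t(t+1)·PV
  1         2.50         2.4558         2.4558           4.9116
  2         2.50         2.4124         4.8247          14.4742
  3         2.50         2.3697         7.1092          28.4366
  4     1,002.50       933.4547     3,733.8190      18,669.0950
  Σ                    940.6926     3,748.2087      18,716.9174
P = 940.6926.
Convexity = Σ t(t+1)·PV / [P·(1+y)²] = 18,716.9174 / (940.6926 × 1.036324) = 19.19955.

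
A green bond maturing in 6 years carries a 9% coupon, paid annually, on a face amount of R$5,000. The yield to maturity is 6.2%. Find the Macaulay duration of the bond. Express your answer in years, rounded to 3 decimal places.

Periodic yield y = 0.062. Discount each cash flow and weight by its year:
  t   CF        PV=CF/(1+0.062)^t    t·PV
  1       450.00       423.7288       423.7288
  2       450.00       398.9913       797.9827
  3       450.00       375.6981     1,127.0942
  4       450.00       353.7647     1,415.0586
  5       450.00       333.1117     1,665.5587
  6     5,450.00     3,798.8260    22,792.9560
  Σ                  5,684.1206    28,222.3790
Price P = Σ PV = 5,684.1206.
Macaulay duration = Σ(t·PV) / P = 28,222.3790 / 5,684.1206 = 4.96513 years.

4.965 years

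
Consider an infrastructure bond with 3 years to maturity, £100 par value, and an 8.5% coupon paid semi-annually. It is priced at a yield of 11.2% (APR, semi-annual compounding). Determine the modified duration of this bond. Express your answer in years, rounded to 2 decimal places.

Periodic yield y = 0.056. First find Macaulay duration:
  t   CF        PV=CF/(1+0.056)^t    t·PV
  1         4.25         4.0246         4.0246
  2         4.25         3.8112         7.6224
  3         4.25         3.6091        10.8273
  4         4.25         3.4177        13.6708
  5         4.25         3.2365        16.1823
  6       104.25        75.1783       451.0699
  Σ                     93.2774       503.3972
P = 93.2774; Macaulay duration = 503.3972 / 93.2774 = 5.39678 half-year periods = 2.69839 years.
Modified duration = D_Mac / (1 + y) = 2.69839 / 1.056 = 2.55529 years.

2.56 years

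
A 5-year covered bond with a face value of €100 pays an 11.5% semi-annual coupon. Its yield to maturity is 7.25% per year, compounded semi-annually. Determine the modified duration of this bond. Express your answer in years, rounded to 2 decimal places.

3.89 years

Periodic yield y = 0.03625. First find Macaulay duration:
  t   CF        PV=CF/(1+0.03625)^t    t·PV
  1         5.75         5.5489         5.5489
  2         5.75         5.3547        10.7095
  3         5.75         5.1674        15.5023
  4         5.75         4.9867        19.9466
  5         5.75         4.8122        24.0611
  6         5.75         4.6439        27.8633
  7         5.75         4.4814        31.3700
  8         5.75         4.3247        34.5972
  9         5.75         4.1734        37.5603
  10      105.75        74.0687       740.6874
  Σ                    117.5620       947.8465
P = 117.5620; Macaulay duration = 947.8465 / 117.5620 = 8.06253 half-year periods = 4.03126 years.
Modified duration = D_Mac / (1 + y) = 4.03126 / 1.03625 = 3.89024 years.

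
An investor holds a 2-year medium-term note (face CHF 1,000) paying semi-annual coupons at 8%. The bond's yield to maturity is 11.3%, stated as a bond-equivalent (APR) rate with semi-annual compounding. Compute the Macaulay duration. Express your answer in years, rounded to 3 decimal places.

1.884 years

Periodic yield y = 0.0565. Discount each cash flow and weight by its period:
  t   CF        PV=CF/(1+0.0565)^t    t·PV
  1        40.00        37.8609        37.8609
  2        40.00        35.8361        71.6722
  3        40.00        33.9197       101.7590
  4     1,040.00       834.7479     3,338.9916
  Σ                    942.3645     3,550.2837
Price P = Σ PV = 942.3645.
Macaulay duration = Σ(t·PV) / P = 3,550.2837 / 942.3645 = 3.76742 half-year periods.
In years: 3.76742 / 2 = 1.88371 years.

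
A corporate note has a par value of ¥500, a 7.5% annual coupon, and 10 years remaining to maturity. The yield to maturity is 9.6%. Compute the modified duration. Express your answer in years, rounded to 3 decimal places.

Periodic yield y = 0.096. First find Macaulay duration:
  t   CF        PV=CF/(1+0.096)^t    t·PV
  1        37.50        34.2153        34.2153
  2        37.50        31.2184        62.4367
  3        37.50        28.4839        85.4517
  4        37.50        25.9890       103.9559
  5        37.50        23.7126       118.5628
  6        37.50        21.6356       129.8133
  7        37.50        19.7405       138.1833
  8        37.50        18.0114       144.0910
  9        37.50        16.4337       147.9036
  10      537.50       214.9181     2,149.1807
  Σ                    434.3583     3,113.7943
P = 434.3583; Macaulay duration = 3,113.7943 / 434.3583 = 7.16872 years.
Modified duration = D_Mac / (1 + y) = 7.16872 / 1.096 = 6.54081 years.

6.541 years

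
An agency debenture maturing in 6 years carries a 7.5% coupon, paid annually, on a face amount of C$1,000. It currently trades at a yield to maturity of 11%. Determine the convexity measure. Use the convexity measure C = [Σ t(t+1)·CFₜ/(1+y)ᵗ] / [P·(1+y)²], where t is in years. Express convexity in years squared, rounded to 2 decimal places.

26.31

With y = 0.11:
  t   CF        PV=CF/(1+0.11)^t    t·PV        t(t+1)·PV
  1        75.00        67.5676        67.5676         135.1351
  2        75.00        60.8717       121.7434         365.2301
  3        75.00        54.8394       164.5181         658.0722
  4        75.00        49.4048       197.6193         988.0965
  5        75.00        44.5088       222.5442       1,335.2655
  6     1,075.00       574.7389     3,448.4334      24,139.0337
  Σ                    851.9312     4,222.4259      27,620.8332
P = 851.9312.
Convexity = Σ t(t+1)·PV / [P·(1+y)²] = 27,620.8332 / (851.9312 × 1.232100) = 26.31397.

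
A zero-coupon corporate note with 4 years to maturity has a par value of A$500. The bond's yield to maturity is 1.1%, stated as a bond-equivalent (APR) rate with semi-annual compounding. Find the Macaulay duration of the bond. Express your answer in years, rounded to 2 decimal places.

4.00 years

A zero-coupon bond has a single cash flow at maturity, so its Macaulay duration equals its maturity: 4 years.
(Equivalently: 8 semi-annual periods ÷ 2 = 4 years.)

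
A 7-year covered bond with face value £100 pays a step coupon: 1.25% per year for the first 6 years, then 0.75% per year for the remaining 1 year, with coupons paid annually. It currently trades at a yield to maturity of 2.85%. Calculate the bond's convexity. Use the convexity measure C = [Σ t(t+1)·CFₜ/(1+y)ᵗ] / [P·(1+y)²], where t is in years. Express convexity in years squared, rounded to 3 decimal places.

With y = 0.0285:
  t   CF        PV=CF/(1+0.0285)^t    t·PV        t(t+1)·PV
  1         1.25         1.2154         1.2154           2.4307
  2         1.25         1.1817         2.3634           7.0901
  3         1.25         1.1489         3.4468          13.7873
  4         1.25         1.1171         4.4684          22.3420
  5         1.25         1.0861         5.4307          32.5844
  6         1.25         1.0560         6.3363          44.3541
  7       100.75        82.7590       579.3127       4,634.5013
  Σ                     89.5642       602.5737       4,757.0899
P = 89.5642.
Convexity = Σ t(t+1)·PV / [P·(1+y)²] = 4,757.0899 / (89.5642 × 1.057812) = 50.21092.

50.211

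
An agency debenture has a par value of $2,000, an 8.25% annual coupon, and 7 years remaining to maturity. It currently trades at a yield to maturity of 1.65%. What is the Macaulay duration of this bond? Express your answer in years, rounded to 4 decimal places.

Periodic yield y = 0.0165. Discount each cash flow and weight by its year:
  t   CF        PV=CF/(1+0.0165)^t    t·PV
  1       165.00       162.3217       162.3217
  2       165.00       159.6869       319.3737
  3       165.00       157.0948       471.2844
  4       165.00       154.5448       618.1792
  5       165.00       152.0362       760.1810
  6       165.00       149.5683       897.4100
  7     2,165.00     1,930.6619    13,514.6331
  Σ                  2,865.9146    16,743.3831
Price P = Σ PV = 2,865.9146.
Macaulay duration = Σ(t·PV) / P = 16,743.3831 / 2,865.9146 = 5.84225 years.

5.8422 years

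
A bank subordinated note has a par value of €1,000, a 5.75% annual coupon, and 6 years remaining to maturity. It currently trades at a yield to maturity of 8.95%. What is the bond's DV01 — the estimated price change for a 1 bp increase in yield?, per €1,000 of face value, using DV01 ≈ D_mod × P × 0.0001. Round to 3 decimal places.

€0.406

Periodic yield y = 0.0895.
  t   CF        PV=CF/(1+0.0895)^t    t·PV
  1        57.50        52.7765        52.7765
  2        57.50        48.4410        96.8821
  3        57.50        44.4617       133.3851
  4        57.50        40.8093       163.2371
  5        57.50        37.4569       187.2844
  6     1,057.50       632.2910     3,793.7457
  Σ                    856.2364     4,427.3110
P = 856.2364; D_Mac = 5.17066 yrs; D_mod = 4.74591 yrs.
DV01 ≈ 4.74591 × 856.2364 × 0.0001 = 0.406362.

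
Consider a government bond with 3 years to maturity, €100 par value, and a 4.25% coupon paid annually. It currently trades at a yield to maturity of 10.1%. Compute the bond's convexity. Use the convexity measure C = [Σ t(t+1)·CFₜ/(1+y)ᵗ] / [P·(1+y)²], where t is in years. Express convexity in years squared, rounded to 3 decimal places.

With y = 0.101:
  t   CF        PV=CF/(1+0.101)^t    t·PV        t(t+1)·PV
  1         4.25         3.8601         3.8601           7.7203
  2         4.25         3.5060         7.0120          21.0361
  3       104.25        78.1113       234.3340         937.3361
  Σ                     85.4775       245.2062         966.0925
P = 85.4775.
Convexity = Σ t(t+1)·PV / [P·(1+y)²] = 966.0925 / (85.4775 × 1.212201) = 9.32379.

9.324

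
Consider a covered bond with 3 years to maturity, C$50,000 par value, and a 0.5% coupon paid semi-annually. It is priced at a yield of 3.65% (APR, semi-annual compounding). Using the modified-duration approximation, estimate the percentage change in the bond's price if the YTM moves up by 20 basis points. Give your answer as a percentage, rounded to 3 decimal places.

-0.585%

Periodic yield y = 0.01825. Modified duration first:
  t   CF        PV=CF/(1+0.01825)^t    t·PV
  1       125.00       122.7596       122.7596
  2       125.00       120.5594       241.1189
  3       125.00       118.3987       355.1960
  4       125.00       116.2766       465.1064
  5       125.00       114.1926       570.9629
  6    50,125.00    44,970.5162   269,823.0974
  Σ                 45,562.7031   271,578.2412
P = 45,562.7031; D_Mac = 5.96054 half-year periods = 2.98027 yrs; D_mod = 2.98027/(1+0.01825) = 2.92685 yrs.
ΔP/P ≈ -D_mod · Δy = -2.92685 × (+0.002) = -0.005854 = -0.5854%.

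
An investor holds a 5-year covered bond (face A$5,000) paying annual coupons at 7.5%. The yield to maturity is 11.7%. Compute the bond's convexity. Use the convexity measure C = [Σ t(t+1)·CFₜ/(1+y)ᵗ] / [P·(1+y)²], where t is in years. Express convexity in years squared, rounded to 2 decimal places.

19.53

With y = 0.117:
  t   CF        PV=CF/(1+0.117)^t    t·PV        t(t+1)·PV
  1       375.00       335.7207       335.7207         671.4414
  2       375.00       300.5557       601.1113       1,803.3340
  3       375.00       269.0740       807.2220       3,228.8881
  4       375.00       240.8899       963.5596       4,817.7978
  5     5,375.00     3,091.0968    15,455.4839      92,732.9035
  Σ                  4,237.3370    18,163.0975     103,254.3647
P = 4,237.3370.
Convexity = Σ t(t+1)·PV / [P·(1+y)²] = 103,254.3647 / (4,237.3370 × 1.247689) = 19.53031.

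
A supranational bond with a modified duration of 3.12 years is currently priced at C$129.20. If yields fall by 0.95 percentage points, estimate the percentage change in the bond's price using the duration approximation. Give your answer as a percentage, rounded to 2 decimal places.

Duration approximation: ΔP/P ≈ -D_mod · Δy = -3.12 × (-0.0095) = +0.029640.
As a percentage: +2.9640%.

+2.96%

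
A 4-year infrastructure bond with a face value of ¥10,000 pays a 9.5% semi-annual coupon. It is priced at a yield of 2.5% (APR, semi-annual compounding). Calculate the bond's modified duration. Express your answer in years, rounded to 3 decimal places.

Periodic yield y = 0.0125. First find Macaulay duration:
  t   CF        PV=CF/(1+0.0125)^t    t·PV
  1       475.00       469.1358       469.1358
  2       475.00       463.3440       926.6880
  3       475.00       457.6237     1,372.8711
  4       475.00       451.9740     1,807.8961
  5       475.00       446.3941     2,231.9705
  6       475.00       440.8831     2,645.2984
  7       475.00       435.4401     3,048.0805
  8    10,475.00     9,484.0487    75,872.3898
  Σ                 12,648.8435    88,374.3302
P = 12,648.8435; Macaulay duration = 88,374.3302 / 12,648.8435 = 6.98675 half-year periods = 3.49338 years.
Modified duration = D_Mac / (1 + y) = 3.49338 / 1.0125 = 3.45025 years.

3.450 years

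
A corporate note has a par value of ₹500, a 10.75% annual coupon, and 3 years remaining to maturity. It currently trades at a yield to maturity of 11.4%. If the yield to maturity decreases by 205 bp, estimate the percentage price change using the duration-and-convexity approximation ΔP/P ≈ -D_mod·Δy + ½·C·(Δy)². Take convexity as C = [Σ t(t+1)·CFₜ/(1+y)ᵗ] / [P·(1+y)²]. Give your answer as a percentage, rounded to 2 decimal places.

+5.18%

With y = 0.114:
  t   CF        PV=CF/(1+0.114)^t    t·PV        t(t+1)·PV
  1        53.75        48.2496        48.2496          96.4991
  2        53.75        43.3120        86.6240         259.8719
  3       553.75       400.5513     1,201.6540       4,806.6158
  Σ                    492.1129     1,336.5275       5,162.9868
P = 492.1129; D_Mac = 2.71590 yrs; D_mod = 2.43797 yrs; C = 8.45407.
Duration effect: -2.43797 × (-0.0205) = +0.049978
Convexity effect: 0.5 × 8.45407 × (-0.0205)² = +0.0017764
ΔP/P ≈ +0.049978 + 0.0017764 = +0.051755 = +5.1755%.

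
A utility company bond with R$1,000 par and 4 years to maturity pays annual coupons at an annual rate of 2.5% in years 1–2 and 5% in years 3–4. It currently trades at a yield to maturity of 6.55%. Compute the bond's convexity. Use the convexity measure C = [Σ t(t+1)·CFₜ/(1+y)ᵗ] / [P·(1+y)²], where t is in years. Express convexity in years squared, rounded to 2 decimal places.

With y = 0.0655:
  t   CF        PV=CF/(1+0.0655)^t    t·PV        t(t+1)·PV
  1        25.00        23.4632        23.4632          46.9263
  2        25.00        22.0208        44.0416         132.1248
  3        50.00        41.3342       124.0026         496.0105
  4     1,050.00       814.6583     3,258.6332      16,293.1659
  Σ                    901.4765     3,450.1406      16,968.2275
P = 901.4765.
Convexity = Σ t(t+1)·PV / [P·(1+y)²] = 16,968.2275 / (901.4765 × 1.135290) = 16.57964.

16.58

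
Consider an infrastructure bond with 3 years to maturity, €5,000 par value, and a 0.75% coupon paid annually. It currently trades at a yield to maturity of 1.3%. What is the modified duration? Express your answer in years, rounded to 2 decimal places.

Periodic yield y = 0.013. First find Macaulay duration:
  t   CF        PV=CF/(1+0.013)^t    t·PV
  1        37.50        37.0188        37.0188
  2        37.50        36.5437        73.0874
  3     5,037.50     4,846.0370    14,538.1109
  Σ                  4,919.5994    14,648.2170
P = 4,919.5994; Macaulay duration = 14,648.2170 / 4,919.5994 = 2.97752 years.
Modified duration = D_Mac / (1 + y) = 2.97752 / 1.013 = 2.93931 years.

2.94 years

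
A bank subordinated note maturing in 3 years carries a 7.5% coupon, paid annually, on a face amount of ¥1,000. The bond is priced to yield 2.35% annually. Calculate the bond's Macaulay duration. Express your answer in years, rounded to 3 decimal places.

2.810 years

Periodic yield y = 0.0235. Discount each cash flow and weight by its year:
  t   CF        PV=CF/(1+0.0235)^t    t·PV
  1        75.00        73.2780        73.2780
  2        75.00        71.5955       143.1909
  3     1,075.00     1,002.6398     3,007.9193
  Σ                  1,147.5132     3,224.3882
Price P = Σ PV = 1,147.5132.
Macaulay duration = Σ(t·PV) / P = 3,224.3882 / 1,147.5132 = 2.80989 years.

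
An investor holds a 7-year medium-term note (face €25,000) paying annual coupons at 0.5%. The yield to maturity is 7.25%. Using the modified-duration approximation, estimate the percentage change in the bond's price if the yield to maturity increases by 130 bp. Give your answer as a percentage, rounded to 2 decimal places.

-8.32%

Periodic yield y = 0.0725. Modified duration first:
  t   CF        PV=CF/(1+0.0725)^t    t·PV
  1       125.00       116.5501       116.5501
  2       125.00       108.6714       217.3429
  3       125.00       101.3253       303.9760
  4       125.00        94.4759       377.9034
  5       125.00        88.0894       440.4469
  6       125.00        82.1346       492.8077
  7    25,125.00    15,393.0601   107,751.4206
  Σ                 15,984.3068   109,700.4475
P = 15,984.3068; D_Mac = 6.86301 yrs; D_mod = 6.86301/(1+0.0725) = 6.39908 yrs.
ΔP/P ≈ -D_mod · Δy = -6.39908 × (+0.013) = -0.083188 = -8.3188%.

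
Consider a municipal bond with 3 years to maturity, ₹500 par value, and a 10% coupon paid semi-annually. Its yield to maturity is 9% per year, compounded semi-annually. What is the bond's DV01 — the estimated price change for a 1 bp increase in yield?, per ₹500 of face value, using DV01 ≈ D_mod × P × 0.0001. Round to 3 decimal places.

₹0.131

Periodic yield y = 0.045.
  t   CF        PV=CF/(1+0.045)^t    t·PV
  1        25.00        23.9234        23.9234
  2        25.00        22.8932        45.7865
  3        25.00        21.9074        65.7222
  4        25.00        20.9640        83.8561
  5        25.00        20.0613       100.3064
  6       525.00       403.1453     2,418.8716
  Σ                    512.8947     2,738.4663
P = 512.8947; D_Mac = 5.33924 half-year periods = 2.66962 yrs; D_mod = 2.55466 yrs.
DV01 ≈ 2.55466 × 512.8947 × 0.0001 = 0.131027.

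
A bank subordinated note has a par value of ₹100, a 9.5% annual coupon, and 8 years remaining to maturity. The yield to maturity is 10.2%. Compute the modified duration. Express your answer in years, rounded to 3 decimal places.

5.361 years

Periodic yield y = 0.102. First find Macaulay duration:
  t   CF        PV=CF/(1+0.102)^t    t·PV
  1         9.50         8.6207         8.6207
  2         9.50         7.8228        15.6455
  3         9.50         7.0987        21.2961
  4         9.50         6.4417        25.7666
  5         9.50         5.8454        29.2271
  6         9.50         5.3044        31.8262
  7         9.50         4.8134        33.6938
  8       109.50        50.3456       402.7647
  Σ                     96.2926       568.8408
P = 96.2926; Macaulay duration = 568.8408 / 96.2926 = 5.90742 years.
Modified duration = D_Mac / (1 + y) = 5.90742 / 1.102 = 5.36064 years.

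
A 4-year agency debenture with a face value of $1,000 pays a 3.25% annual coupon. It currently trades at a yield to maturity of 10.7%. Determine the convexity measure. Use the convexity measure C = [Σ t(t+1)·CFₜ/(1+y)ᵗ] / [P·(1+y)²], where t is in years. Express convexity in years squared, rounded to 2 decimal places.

15.16

With y = 0.107:
  t   CF        PV=CF/(1+0.107)^t    t·PV        t(t+1)·PV
  1        32.50        29.3586        29.3586          58.7173
  2        32.50        26.5209        53.0418         159.1253
  3        32.50        23.9574        71.8723         287.4893
  4     1,032.50       687.5425     2,750.1702      13,750.8509
  Σ                    767.3795     2,904.4429      14,256.1828
P = 767.3795.
Convexity = Σ t(t+1)·PV / [P·(1+y)²] = 14,256.1828 / (767.3795 × 1.225449) = 15.15995.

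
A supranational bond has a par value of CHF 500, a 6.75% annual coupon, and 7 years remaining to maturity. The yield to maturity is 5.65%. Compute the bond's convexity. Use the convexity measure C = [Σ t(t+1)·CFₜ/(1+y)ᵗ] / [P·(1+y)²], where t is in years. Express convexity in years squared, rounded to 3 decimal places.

With y = 0.0565:
  t   CF        PV=CF/(1+0.0565)^t    t·PV        t(t+1)·PV
  1        33.75        31.9451        31.9451          63.8902
  2        33.75        30.2367        60.4735         181.4204
  3        33.75        28.6197        85.8591         343.4366
  4        33.75        27.0892       108.3567         541.7835
  5        33.75        25.6405       128.2024         769.2146
  6        33.75        24.2693       145.6156       1,019.3095
  7       533.75       363.2883     2,543.0179      20,344.1433
  Σ                    531.0887     3,103.4704      23,263.1979
P = 531.0887.
Convexity = Σ t(t+1)·PV / [P·(1+y)²] = 23,263.1979 / (531.0887 × 1.116192) = 39.24310.

39.243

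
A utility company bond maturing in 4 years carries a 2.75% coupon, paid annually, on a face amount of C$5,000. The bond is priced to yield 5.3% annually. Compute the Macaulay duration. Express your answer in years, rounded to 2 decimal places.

Periodic yield y = 0.053. Discount each cash flow and weight by its year:
  t   CF        PV=CF/(1+0.053)^t    t·PV
  1       137.50       130.5793       130.5793
  2       137.50       124.0069       248.0139
  3       137.50       117.7654       353.2961
  4     5,137.50     4,178.6726    16,714.6906
  Σ                  4,551.0242    17,446.5798
Price P = Σ PV = 4,551.0242.
Macaulay duration = Σ(t·PV) / P = 17,446.5798 / 4,551.0242 = 3.83355 years.

3.83 years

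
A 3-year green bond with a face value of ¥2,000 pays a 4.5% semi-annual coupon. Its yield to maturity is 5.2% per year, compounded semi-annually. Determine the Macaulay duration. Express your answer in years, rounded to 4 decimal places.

Periodic yield y = 0.026. Discount each cash flow and weight by its period:
  t   CF        PV=CF/(1+0.026)^t    t·PV
  1        45.00        43.8596        43.8596
  2        45.00        42.7482        85.4964
  3        45.00        41.6649       124.9947
  4        45.00        40.6091       162.4363
  5        45.00        39.5800       197.9000
  6     2,045.00     1,753.1099    10,518.6595
  Σ                  1,961.5717    11,133.3466
Price P = Σ PV = 1,961.5717.
Macaulay duration = Σ(t·PV) / P = 11,133.3466 / 1,961.5717 = 5.67573 half-year periods.
In years: 5.67573 / 2 = 2.83786 years.

2.8379 years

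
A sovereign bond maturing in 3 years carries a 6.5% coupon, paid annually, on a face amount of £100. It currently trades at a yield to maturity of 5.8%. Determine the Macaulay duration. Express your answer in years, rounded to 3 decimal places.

Periodic yield y = 0.058. Discount each cash flow and weight by its year:
  t   CF        PV=CF/(1+0.058)^t    t·PV
  1         6.50         6.1437         6.1437
  2         6.50         5.8069        11.6137
  3       106.50        89.9275       269.7826
  Σ                    101.8781       287.5400
Price P = Σ PV = 101.8781.
Macaulay duration = Σ(t·PV) / P = 287.5400 / 101.8781 = 2.82239 years.

2.822 years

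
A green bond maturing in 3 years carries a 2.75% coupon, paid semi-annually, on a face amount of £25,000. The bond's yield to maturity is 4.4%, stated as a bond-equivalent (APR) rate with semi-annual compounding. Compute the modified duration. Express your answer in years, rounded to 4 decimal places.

Periodic yield y = 0.022. First find Macaulay duration:
  t   CF        PV=CF/(1+0.022)^t    t·PV
  1       343.75       336.3503       336.3503
  2       343.75       329.1099       658.2198
  3       343.75       322.0253       966.0760
  4       343.75       315.0933     1,260.3731
  5       343.75       308.3104     1,541.5522
  6    25,343.75    22,241.5731   133,449.4387
  Σ                 23,852.4623   138,212.0100
P = 23,852.4623; Macaulay duration = 138,212.0100 / 23,852.4623 = 5.79445 half-year periods = 2.89723 years.
Modified duration = D_Mac / (1 + y) = 2.89723 / 1.022 = 2.83486 years.

2.8349 years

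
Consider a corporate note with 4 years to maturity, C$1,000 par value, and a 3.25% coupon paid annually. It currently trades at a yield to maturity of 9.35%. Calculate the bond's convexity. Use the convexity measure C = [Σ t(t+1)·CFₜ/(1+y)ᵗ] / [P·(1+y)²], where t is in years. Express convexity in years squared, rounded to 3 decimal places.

With y = 0.0935:
  t   CF        PV=CF/(1+0.0935)^t    t·PV        t(t+1)·PV
  1        32.50        29.7211        29.7211          59.4422
  2        32.50        27.1798        54.3595         163.0786
  3        32.50        24.8558        74.5673         298.2691
  4     1,032.50       722.1292     2,888.5168      14,442.5841
  Σ                    803.8858     3,047.1647      14,963.3740
P = 803.8858.
Convexity = Σ t(t+1)·PV / [P·(1+y)²] = 14,963.3740 / (803.8858 × 1.195742) = 15.56674.

15.567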